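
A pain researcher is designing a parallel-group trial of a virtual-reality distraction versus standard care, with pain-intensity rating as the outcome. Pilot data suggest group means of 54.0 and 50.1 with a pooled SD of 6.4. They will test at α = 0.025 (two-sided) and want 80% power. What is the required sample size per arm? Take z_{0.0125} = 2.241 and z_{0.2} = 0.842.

Cohen's d = |M₁ − M₂| / SD_pooled = |54.0 − 50.1| / 6.4 = 3.9 / 6.4 = 0.609.
For two independent groups with equal n: n = 2·((z_{α/2} + z_β) / d)².
z_{α/2} + z_β = 2.241 + 0.842 = 3.083.
n = 2 × (3.083 / 0.609)² = 2 × 5.062² = 2 × 25.63 = 51.3.
Round up to the next whole participant.

n = 52 per group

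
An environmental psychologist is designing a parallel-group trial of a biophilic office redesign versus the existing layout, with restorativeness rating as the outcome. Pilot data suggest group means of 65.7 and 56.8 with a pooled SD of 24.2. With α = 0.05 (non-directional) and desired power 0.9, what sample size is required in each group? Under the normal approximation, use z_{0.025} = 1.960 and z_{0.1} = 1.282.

n = 156 per group

Cohen's d = |M₁ − M₂| / SD_pooled = |65.7 − 56.8| / 24.2 = 8.9 / 24.2 = 0.368.
For two independent groups with equal n: n = 2·((z_{α/2} + z_β) / d)².
z_{α/2} + z_β = 1.960 + 1.282 = 3.242.
n = 2 × (3.242 / 0.368)² = 2 × 8.810² = 2 × 77.61 = 155.2.
Round up to the next whole participant.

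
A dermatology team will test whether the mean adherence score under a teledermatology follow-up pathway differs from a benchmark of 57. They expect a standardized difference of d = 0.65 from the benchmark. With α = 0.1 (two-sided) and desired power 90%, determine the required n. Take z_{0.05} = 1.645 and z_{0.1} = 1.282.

n = 21

For a one-sample test: n = ((z_{α/2} + z_β) / d)².
z_{α/2} + z_β = 1.645 + 1.282 = 2.927.
n = (2.927 / 0.65)² = 4.503² = 20.28.
Round up.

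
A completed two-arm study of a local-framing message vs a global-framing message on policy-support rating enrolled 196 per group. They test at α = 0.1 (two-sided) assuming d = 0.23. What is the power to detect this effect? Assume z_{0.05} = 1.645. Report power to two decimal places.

power ≈ 0.74

For two equal groups, power = Φ(d·√(n/2) − z_{α/2}).
d·√(n/2) = 0.23 × √(196/2) = 0.23 × 9.899 = 2.277.
z_β = 2.277 − 1.645 = 0.632.
Power = Φ(0.632) = 0.736.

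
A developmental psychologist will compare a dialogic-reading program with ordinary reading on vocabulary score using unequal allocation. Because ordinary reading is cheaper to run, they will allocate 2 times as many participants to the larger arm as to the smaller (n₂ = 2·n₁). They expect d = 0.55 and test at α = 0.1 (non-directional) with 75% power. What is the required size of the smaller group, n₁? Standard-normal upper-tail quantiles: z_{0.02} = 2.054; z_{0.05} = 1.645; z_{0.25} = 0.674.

With allocation ratio k = n₂/n₁ = 2, Var(x̄₁−x̄₂) = σ²(1/n₁ + 1/(k·n₁)) = σ²·(k+1)/(k·n₁).
So n₁ = (1 + 1/k)·((z_{α/2} + z_β)/d)² = 1.500 × (2.319/0.55)².
n₁ = 1.500 × 17.78 = 26.7.
Round up: n₁ = 27, giving n₂ = 2 × 27 = 54.

n₁ = 27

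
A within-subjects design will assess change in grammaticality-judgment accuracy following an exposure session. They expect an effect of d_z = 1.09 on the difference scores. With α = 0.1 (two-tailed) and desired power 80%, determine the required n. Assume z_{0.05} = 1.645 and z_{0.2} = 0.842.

For a paired (one-sample on differences) test: n = ((z_{α/2} + z_β) / d)².
z_{α/2} + z_β = 1.645 + 0.842 = 2.487.
n = (2.487 / 1.09)² = 2.282² = 5.21.
Round up.

n = 6 pairs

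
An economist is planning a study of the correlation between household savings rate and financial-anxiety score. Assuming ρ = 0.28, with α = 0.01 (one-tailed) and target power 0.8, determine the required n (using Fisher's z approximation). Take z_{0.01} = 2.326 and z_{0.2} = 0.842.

Fisher's z: C = ½·ln((1+r)/(1−r)) = ½·ln(1.7778) = 0.2877.
n = ((z_{α} + z_β)/C)² + 3.
(2.326 + 0.842) / 0.2877 = 3.168 / 0.2877 = 11.011.
n = 11.011² + 3 = 121.25 + 3 = 124.3.
Round up.

n = 125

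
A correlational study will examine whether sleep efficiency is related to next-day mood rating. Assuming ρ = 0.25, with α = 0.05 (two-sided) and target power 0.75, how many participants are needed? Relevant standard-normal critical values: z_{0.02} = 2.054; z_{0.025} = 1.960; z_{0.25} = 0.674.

Fisher's z: C = ½·ln((1+r)/(1−r)) = ½·ln(1.6667) = 0.2554.
n = ((z_{α/2} + z_β)/C)² + 3.
(1.960 + 0.674) / 0.2554 = 2.634 / 0.2554 = 10.313.
n = 10.313² + 3 = 106.36 + 3 = 109.4.
Round up.

n = 110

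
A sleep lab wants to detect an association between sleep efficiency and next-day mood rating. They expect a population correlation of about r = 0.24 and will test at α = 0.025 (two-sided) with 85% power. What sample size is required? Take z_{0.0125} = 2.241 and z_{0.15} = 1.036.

Fisher's z: C = ½·ln((1+r)/(1−r)) = ½·ln(1.6316) = 0.2448.
n = ((z_{α/2} + z_β)/C)² + 3.
(2.241 + 1.036) / 0.2448 = 3.277 / 0.2448 = 13.386.
n = 13.386² + 3 = 179.20 + 3 = 182.2.
Round up.

n = 183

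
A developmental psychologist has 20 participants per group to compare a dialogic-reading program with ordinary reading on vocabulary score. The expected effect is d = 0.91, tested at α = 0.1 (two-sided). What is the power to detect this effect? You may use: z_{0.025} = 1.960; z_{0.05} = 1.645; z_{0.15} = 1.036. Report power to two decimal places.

power ≈ 0.89

For two equal groups, power = Φ(d·√(n/2) − z_{α/2}).
d·√(n/2) = 0.91 × √(20/2) = 0.91 × 3.162 = 2.878.
z_β = 2.878 − 1.645 = 1.233.
Power = Φ(1.233) = 0.891.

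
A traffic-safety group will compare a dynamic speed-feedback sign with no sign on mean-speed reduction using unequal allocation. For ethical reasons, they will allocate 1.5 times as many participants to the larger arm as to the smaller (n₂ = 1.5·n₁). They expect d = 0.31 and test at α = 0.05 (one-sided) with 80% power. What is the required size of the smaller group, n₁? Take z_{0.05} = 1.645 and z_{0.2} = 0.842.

n₁ = 108

With allocation ratio k = n₂/n₁ = 1.5, Var(x̄₁−x̄₂) = σ²(1/n₁ + 1/(k·n₁)) = σ²·(k+1)/(k·n₁).
So n₁ = (1 + 1/k)·((z_{α} + z_β)/d)² = 1.667 × (2.487/0.31)².
n₁ = 1.667 × 64.36 = 107.3.
Round up: n₁ = 108, giving n₂ = 1.5 × 108 = 162.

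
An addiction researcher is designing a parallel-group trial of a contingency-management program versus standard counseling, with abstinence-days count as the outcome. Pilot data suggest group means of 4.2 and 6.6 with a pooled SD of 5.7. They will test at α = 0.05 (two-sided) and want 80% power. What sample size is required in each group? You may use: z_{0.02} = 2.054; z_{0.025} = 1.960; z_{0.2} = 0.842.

n = 89 per group

Cohen's d = |M₁ − M₂| / SD_pooled = |4.2 − 6.6| / 5.7 = 2.4 / 5.7 = 0.421.
For two independent groups with equal n: n = 2·((z_{α/2} + z_β) / d)².
z_{α/2} + z_β = 1.960 + 0.842 = 2.802.
n = 2 × (2.802 / 0.421)² = 2 × 6.656² = 2 × 44.30 = 88.6.
Round up to the next whole participant.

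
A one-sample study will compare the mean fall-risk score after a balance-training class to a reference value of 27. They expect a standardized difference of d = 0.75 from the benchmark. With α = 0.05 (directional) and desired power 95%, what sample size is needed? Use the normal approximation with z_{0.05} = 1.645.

For a one-sample test: n = ((z_{α} + z_β) / d)².
z_{α} + z_β = 1.645 + 1.645 = 3.290.
n = (3.290 / 0.75)² = 4.387² = 19.24.
Round up.

n = 20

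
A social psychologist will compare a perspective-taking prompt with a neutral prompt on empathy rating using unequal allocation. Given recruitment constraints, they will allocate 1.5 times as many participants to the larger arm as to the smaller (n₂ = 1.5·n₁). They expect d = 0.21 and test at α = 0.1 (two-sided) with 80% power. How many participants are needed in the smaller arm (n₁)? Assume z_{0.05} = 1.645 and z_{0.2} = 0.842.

n₁ = 234

With allocation ratio k = n₂/n₁ = 1.5, Var(x̄₁−x̄₂) = σ²(1/n₁ + 1/(k·n₁)) = σ²·(k+1)/(k·n₁).
So n₁ = (1 + 1/k)·((z_{α/2} + z_β)/d)² = 1.667 × (2.487/0.21)².
n₁ = 1.667 × 140.25 = 233.8.
Round up: n₁ = 234, giving n₂ = 1.5 × 234 = 351.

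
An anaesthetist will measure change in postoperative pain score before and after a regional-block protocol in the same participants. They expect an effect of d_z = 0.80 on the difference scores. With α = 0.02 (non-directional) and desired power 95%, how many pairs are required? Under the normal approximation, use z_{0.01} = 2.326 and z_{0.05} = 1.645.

For a paired (one-sample on differences) test: n = ((z_{α/2} + z_β) / d)².
z_{α/2} + z_β = 2.326 + 1.645 = 3.971.
n = (3.971 / 0.80)² = 4.964² = 24.64.
Round up.

n = 25 pairs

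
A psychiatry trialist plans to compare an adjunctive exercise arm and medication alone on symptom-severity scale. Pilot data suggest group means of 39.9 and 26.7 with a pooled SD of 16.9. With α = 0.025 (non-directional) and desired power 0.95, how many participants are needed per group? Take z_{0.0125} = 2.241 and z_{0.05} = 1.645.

n = 50 per group

Cohen's d = |M₁ − M₂| / SD_pooled = |39.9 − 26.7| / 16.9 = 13.2 / 16.9 = 0.781.
For two independent groups with equal n: n = 2·((z_{α/2} + z_β) / d)².
z_{α/2} + z_β = 2.241 + 1.645 = 3.886.
n = 2 × (3.886 / 0.781)² = 2 × 4.976² = 2 × 24.76 = 49.5.
Round up to the next whole participant.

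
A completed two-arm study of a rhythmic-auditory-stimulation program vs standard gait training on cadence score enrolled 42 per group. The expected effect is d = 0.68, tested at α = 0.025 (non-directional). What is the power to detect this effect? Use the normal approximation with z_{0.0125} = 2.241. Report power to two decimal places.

power ≈ 0.81

For two equal groups, power = Φ(d·√(n/2) − z_{α/2}).
d·√(n/2) = 0.68 × √(42/2) = 0.68 × 4.583 = 3.116.
z_β = 3.116 − 2.241 = 0.875.
Power = Φ(0.875) = 0.809.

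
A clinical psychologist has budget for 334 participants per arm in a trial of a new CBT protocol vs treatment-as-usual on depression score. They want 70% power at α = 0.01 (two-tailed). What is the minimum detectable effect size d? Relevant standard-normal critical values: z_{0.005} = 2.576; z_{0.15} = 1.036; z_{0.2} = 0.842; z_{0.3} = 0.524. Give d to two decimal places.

For two independent groups of n = 334 each: d_min = (z_{α/2} + z_β)·√(2/n).
z-sum = 2.576 + 0.524 = 3.100.
d_min = 3.100 × √(2/334) = 3.100 × 0.0774 = 0.240.

d_min ≈ 0.24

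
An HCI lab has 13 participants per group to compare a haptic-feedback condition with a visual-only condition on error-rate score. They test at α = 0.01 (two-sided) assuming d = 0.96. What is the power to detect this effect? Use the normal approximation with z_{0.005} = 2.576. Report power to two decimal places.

For two equal groups, power = Φ(d·√(n/2) − z_{α/2}).
d·√(n/2) = 0.96 × √(13/2) = 0.96 × 2.550 = 2.448.
z_β = 2.448 − 2.576 = -0.128.
Power = Φ(-0.128) = 0.449.

power ≈ 0.45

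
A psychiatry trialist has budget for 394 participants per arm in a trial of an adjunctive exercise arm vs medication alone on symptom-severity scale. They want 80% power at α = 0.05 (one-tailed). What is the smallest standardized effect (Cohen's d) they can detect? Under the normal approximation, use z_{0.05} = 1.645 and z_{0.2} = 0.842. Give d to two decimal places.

For two independent groups of n = 394 each: d_min = (z_{α} + z_β)·√(2/n).
z-sum = 1.645 + 0.842 = 2.487.
d_min = 2.487 × √(2/394) = 2.487 × 0.0712 = 0.177.

d_min ≈ 0.18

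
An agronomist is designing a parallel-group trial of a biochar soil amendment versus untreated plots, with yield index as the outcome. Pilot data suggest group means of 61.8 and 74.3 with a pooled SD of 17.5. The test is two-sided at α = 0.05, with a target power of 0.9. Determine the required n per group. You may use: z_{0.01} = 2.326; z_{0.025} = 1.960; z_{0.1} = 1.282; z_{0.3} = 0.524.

Cohen's d = |M₁ − M₂| / SD_pooled = |61.8 − 74.3| / 17.5 = 12.5 / 17.5 = 0.714.
For two independent groups with equal n: n = 2·((z_{α/2} + z_β) / d)².
z_{α/2} + z_β = 1.960 + 1.282 = 3.242.
n = 2 × (3.242 / 0.714)² = 2 × 4.541² = 2 × 20.62 = 41.2.
Round up to the next whole participant.

n = 42 per group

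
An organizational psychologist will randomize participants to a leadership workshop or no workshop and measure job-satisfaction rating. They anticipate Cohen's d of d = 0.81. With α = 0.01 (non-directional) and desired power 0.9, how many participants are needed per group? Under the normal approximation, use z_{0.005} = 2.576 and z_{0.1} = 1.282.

n = 46 per group

For two independent groups with equal n: n = 2·((z_{α/2} + z_β) / d)².
z_{α/2} + z_β = 2.576 + 1.282 = 3.858.
n = 2 × (3.858 / 0.81)² = 2 × 4.763² = 2 × 22.69 = 45.4.
Round up to the next whole participant.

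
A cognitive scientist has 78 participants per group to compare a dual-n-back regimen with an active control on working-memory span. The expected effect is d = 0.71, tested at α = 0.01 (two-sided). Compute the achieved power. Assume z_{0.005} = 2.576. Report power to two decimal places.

power ≈ 0.97

For two equal groups, power = Φ(d·√(n/2) − z_{α/2}).
d·√(n/2) = 0.71 × √(78/2) = 0.71 × 6.245 = 4.434.
z_β = 4.434 − 2.576 = 1.858.
Power = Φ(1.858) = 0.968.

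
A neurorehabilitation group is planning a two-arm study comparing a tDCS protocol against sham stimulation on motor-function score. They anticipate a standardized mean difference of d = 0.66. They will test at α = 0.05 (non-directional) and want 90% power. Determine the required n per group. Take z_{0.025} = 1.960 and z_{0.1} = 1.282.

n = 49 per group

For two independent groups with equal n: n = 2·((z_{α/2} + z_β) / d)².
z_{α/2} + z_β = 1.960 + 1.282 = 3.242.
n = 2 × (3.242 / 0.66)² = 2 × 4.912² = 2 × 24.13 = 48.3.
Round up to the next whole participant.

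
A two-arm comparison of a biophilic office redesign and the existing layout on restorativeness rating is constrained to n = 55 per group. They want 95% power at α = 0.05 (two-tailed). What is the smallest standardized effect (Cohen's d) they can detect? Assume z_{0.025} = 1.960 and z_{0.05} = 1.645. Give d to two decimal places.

d_min ≈ 0.69

For two independent groups of n = 55 each: d_min = (z_{α/2} + z_β)·√(2/n).
z-sum = 1.960 + 1.645 = 3.605.
d_min = 3.605 × √(2/55) = 3.605 × 0.1907 = 0.687.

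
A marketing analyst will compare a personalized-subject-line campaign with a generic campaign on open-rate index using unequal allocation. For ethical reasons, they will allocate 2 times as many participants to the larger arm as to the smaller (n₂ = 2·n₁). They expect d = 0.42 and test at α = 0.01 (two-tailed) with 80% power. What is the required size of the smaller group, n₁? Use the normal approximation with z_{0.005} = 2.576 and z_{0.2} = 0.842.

n₁ = 100

With allocation ratio k = n₂/n₁ = 2, Var(x̄₁−x̄₂) = σ²(1/n₁ + 1/(k·n₁)) = σ²·(k+1)/(k·n₁).
So n₁ = (1 + 1/k)·((z_{α/2} + z_β)/d)² = 1.500 × (3.418/0.42)².
n₁ = 1.500 × 66.23 = 99.3.
Round up: n₁ = 100, giving n₂ = 2 × 100 = 200.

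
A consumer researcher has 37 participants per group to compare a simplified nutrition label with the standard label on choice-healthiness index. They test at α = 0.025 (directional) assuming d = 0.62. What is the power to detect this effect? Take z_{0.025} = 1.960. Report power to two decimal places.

power ≈ 0.76

For two equal groups, power = Φ(d·√(n/2) − z_{α}).
d·√(n/2) = 0.62 × √(37/2) = 0.62 × 4.301 = 2.667.
z_β = 2.667 − 1.960 = 0.707.
Power = Φ(0.707) = 0.760.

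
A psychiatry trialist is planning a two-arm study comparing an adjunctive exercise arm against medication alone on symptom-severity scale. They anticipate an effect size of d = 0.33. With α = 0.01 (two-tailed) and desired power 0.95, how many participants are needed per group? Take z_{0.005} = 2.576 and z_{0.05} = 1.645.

For two independent groups with equal n: n = 2·((z_{α/2} + z_β) / d)².
z_{α/2} + z_β = 2.576 + 1.645 = 4.221.
n = 2 × (4.221 / 0.33)² = 2 × 12.791² = 2 × 163.61 = 327.2.
Round up to the next whole participant.

n = 328 per group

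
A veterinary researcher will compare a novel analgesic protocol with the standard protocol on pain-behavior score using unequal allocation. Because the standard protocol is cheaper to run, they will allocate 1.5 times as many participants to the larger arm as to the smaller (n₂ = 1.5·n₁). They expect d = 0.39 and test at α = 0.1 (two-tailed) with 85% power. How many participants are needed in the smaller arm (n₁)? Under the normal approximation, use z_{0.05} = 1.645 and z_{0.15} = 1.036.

n₁ = 79

With allocation ratio k = n₂/n₁ = 1.5, Var(x̄₁−x̄₂) = σ²(1/n₁ + 1/(k·n₁)) = σ²·(k+1)/(k·n₁).
So n₁ = (1 + 1/k)·((z_{α/2} + z_β)/d)² = 1.667 × (2.681/0.39)².
n₁ = 1.667 × 47.26 = 78.8.
Round up: n₁ = 79, giving n₂ = ⌈1.5 × 79⌉ = ⌈118.5⌉ = 119.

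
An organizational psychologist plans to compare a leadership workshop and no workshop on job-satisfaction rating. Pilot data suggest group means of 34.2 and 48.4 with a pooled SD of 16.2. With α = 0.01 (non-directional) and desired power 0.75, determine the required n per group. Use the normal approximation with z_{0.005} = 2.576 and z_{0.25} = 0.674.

Cohen's d = |M₁ − M₂| / SD_pooled = |34.2 − 48.4| / 16.2 = 14.2 / 16.2 = 0.877.
For two independent groups with equal n: n = 2·((z_{α/2} + z_β) / d)².
z_{α/2} + z_β = 2.576 + 0.674 = 3.250.
n = 2 × (3.250 / 0.877)² = 2 × 3.706² = 2 × 13.73 = 27.5.
Round up to the next whole participant.

n = 28 per group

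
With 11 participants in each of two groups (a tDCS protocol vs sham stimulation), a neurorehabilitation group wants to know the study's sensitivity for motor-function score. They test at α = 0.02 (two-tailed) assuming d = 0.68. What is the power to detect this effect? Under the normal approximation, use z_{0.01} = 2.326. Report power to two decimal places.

power ≈ 0.23

For two equal groups, power = Φ(d·√(n/2) − z_{α/2}).
d·√(n/2) = 0.68 × √(11/2) = 0.68 × 2.345 = 1.595.
z_β = 1.595 − 2.326 = -0.731.
Power = Φ(-0.731) = 0.232.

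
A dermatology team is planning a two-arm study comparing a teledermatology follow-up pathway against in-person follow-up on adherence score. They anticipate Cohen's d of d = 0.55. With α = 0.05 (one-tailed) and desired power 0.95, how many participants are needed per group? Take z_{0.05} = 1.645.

For two independent groups with equal n: n = 2·((z_{α} + z_β) / d)².
z_{α} + z_β = 1.645 + 1.645 = 3.290.
n = 2 × (3.290 / 0.55)² = 2 × 5.982² = 2 × 35.78 = 71.6.
Round up to the next whole participant.

n = 72 per group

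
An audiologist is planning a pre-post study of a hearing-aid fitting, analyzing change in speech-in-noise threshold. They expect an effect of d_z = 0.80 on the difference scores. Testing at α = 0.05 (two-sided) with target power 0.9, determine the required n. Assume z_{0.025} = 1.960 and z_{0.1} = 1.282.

n = 17 pairs

For a paired (one-sample on differences) test: n = ((z_{α/2} + z_β) / d)².
z_{α/2} + z_β = 1.960 + 1.282 = 3.242.
n = (3.242 / 0.80)² = 4.052² = 16.42.
Round up.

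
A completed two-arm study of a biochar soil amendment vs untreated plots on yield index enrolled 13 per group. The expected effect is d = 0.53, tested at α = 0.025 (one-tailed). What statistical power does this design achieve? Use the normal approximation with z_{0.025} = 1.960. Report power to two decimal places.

power ≈ 0.27

For two equal groups, power = Φ(d·√(n/2) − z_{α}).
d·√(n/2) = 0.53 × √(13/2) = 0.53 × 2.550 = 1.351.
z_β = 1.351 − 1.960 = -0.609.
Power = Φ(-0.609) = 0.271.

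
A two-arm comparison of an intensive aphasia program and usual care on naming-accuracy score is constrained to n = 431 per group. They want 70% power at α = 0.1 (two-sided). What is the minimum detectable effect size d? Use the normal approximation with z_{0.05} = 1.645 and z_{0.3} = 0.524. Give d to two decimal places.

For two independent groups of n = 431 each: d_min = (z_{α/2} + z_β)·√(2/n).
z-sum = 1.645 + 0.524 = 2.169.
d_min = 2.169 × √(2/431) = 2.169 × 0.0681 = 0.148.

d_min ≈ 0.15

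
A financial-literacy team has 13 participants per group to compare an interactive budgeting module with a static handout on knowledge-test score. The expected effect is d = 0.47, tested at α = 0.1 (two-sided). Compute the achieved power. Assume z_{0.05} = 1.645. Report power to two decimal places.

For two equal groups, power = Φ(d·√(n/2) − z_{α/2}).
d·√(n/2) = 0.47 × √(13/2) = 0.47 × 2.550 = 1.198.
z_β = 1.198 − 1.645 = -0.447.
Power = Φ(-0.447) = 0.328.

power ≈ 0.33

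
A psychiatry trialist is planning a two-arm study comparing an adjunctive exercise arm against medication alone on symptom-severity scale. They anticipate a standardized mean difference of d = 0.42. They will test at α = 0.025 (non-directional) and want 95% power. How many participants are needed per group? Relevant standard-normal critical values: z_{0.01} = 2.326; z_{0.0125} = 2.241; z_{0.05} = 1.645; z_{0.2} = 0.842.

n = 172 per group

For two independent groups with equal n: n = 2·((z_{α/2} + z_β) / d)².
z_{α/2} + z_β = 2.241 + 1.645 = 3.886.
n = 2 × (3.886 / 0.42)² = 2 × 9.252² = 2 × 85.61 = 171.2.
Round up to the next whole participant.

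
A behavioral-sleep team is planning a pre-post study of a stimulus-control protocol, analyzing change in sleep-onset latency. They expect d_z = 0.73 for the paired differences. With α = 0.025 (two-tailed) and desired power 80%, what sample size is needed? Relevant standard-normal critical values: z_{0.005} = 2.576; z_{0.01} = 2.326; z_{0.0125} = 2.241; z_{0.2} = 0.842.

n = 18 pairs

For a paired (one-sample on differences) test: n = ((z_{α/2} + z_β) / d)².
z_{α/2} + z_β = 2.241 + 0.842 = 3.083.
n = (3.083 / 0.73)² = 4.223² = 17.84.
Round up.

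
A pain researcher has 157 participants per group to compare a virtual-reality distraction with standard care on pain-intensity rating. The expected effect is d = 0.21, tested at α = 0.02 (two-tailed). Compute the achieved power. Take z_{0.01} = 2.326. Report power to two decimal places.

power ≈ 0.32

For two equal groups, power = Φ(d·√(n/2) − z_{α/2}).
d·√(n/2) = 0.21 × √(157/2) = 0.21 × 8.860 = 1.861.
z_β = 1.861 − 2.326 = -0.465.
Power = Φ(-0.465) = 0.321.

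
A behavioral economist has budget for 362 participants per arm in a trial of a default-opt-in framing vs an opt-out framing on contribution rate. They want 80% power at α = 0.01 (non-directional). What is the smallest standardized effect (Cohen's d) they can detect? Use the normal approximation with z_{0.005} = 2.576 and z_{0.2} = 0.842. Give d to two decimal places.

d_min ≈ 0.25

For two independent groups of n = 362 each: d_min = (z_{α/2} + z_β)·√(2/n).
z-sum = 2.576 + 0.842 = 3.418.
d_min = 3.418 × √(2/362) = 3.418 × 0.0743 = 0.254.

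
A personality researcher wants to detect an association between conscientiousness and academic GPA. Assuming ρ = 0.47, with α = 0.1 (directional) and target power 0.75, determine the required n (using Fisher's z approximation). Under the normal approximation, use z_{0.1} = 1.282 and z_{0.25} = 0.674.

n = 18

Fisher's z: C = ½·ln((1+r)/(1−r)) = ½·ln(2.7736) = 0.5101.
n = ((z_{α} + z_β)/C)² + 3.
(1.282 + 0.674) / 0.5101 = 1.956 / 0.5101 = 3.835.
n = 3.835² + 3 = 14.70 + 3 = 17.7.
Round up.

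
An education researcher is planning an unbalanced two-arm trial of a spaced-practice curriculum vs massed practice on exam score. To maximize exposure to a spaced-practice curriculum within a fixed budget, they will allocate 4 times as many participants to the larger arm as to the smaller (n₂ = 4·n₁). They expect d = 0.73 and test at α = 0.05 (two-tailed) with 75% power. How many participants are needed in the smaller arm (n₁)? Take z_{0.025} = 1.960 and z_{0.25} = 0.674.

With allocation ratio k = n₂/n₁ = 4, Var(x̄₁−x̄₂) = σ²(1/n₁ + 1/(k·n₁)) = σ²·(k+1)/(k·n₁).
So n₁ = (1 + 1/k)·((z_{α/2} + z_β)/d)² = 1.250 × (2.634/0.73)².
n₁ = 1.250 × 13.02 = 16.3.
Round up: n₁ = 17, giving n₂ = 4 × 17 = 68.

n₁ = 17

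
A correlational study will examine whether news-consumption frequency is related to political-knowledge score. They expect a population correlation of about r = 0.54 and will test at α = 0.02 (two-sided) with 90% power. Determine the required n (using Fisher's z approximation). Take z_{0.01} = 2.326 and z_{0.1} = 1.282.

n = 39

Fisher's z: C = ½·ln((1+r)/(1−r)) = ½·ln(3.3478) = 0.6042.
n = ((z_{α/2} + z_β)/C)² + 3.
(2.326 + 1.282) / 0.6042 = 3.608 / 0.6042 = 5.972.
n = 5.972² + 3 = 35.66 + 3 = 38.7.
Round up.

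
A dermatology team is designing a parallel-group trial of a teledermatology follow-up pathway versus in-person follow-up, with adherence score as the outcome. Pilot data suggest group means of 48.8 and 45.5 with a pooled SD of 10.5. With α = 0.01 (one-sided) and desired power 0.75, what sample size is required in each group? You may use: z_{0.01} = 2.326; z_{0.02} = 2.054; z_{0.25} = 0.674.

n = 183 per group

Cohen's d = |M₁ − M₂| / SD_pooled = |48.8 − 45.5| / 10.5 = 3.3 / 10.5 = 0.314.
For two independent groups with equal n: n = 2·((z_{α} + z_β) / d)².
z_{α} + z_β = 2.326 + 0.674 = 3.000.
n = 2 × (3.000 / 0.314)² = 2 × 9.554² = 2 × 91.28 = 182.6.
Round up to the next whole participant.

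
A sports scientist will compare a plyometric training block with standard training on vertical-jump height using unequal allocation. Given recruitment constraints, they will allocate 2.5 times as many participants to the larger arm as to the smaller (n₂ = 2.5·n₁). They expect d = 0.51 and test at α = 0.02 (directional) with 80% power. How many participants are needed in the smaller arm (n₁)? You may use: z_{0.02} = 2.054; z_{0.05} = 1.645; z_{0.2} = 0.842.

n₁ = 46

With allocation ratio k = n₂/n₁ = 2.5, Var(x̄₁−x̄₂) = σ²(1/n₁ + 1/(k·n₁)) = σ²·(k+1)/(k·n₁).
So n₁ = (1 + 1/k)·((z_{α} + z_β)/d)² = 1.400 × (2.896/0.51)².
n₁ = 1.400 × 32.24 = 45.1.
Round up: n₁ = 46, giving n₂ = 2.5 × 46 = 115.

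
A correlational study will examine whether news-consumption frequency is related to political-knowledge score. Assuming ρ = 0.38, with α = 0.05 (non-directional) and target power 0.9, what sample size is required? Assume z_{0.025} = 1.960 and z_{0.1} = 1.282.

n = 69

Fisher's z: C = ½·ln((1+r)/(1−r)) = ½·ln(2.2258) = 0.4001.
n = ((z_{α/2} + z_β)/C)² + 3.
(1.960 + 1.282) / 0.4001 = 3.242 / 0.4001 = 8.103.
n = 8.103² + 3 = 65.66 + 3 = 68.7.
Round up.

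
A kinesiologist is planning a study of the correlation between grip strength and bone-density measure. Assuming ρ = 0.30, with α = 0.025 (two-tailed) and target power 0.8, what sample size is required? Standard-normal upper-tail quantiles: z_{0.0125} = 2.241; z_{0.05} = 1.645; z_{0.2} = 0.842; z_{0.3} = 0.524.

n = 103

Fisher's z: C = ½·ln((1+r)/(1−r)) = ½·ln(1.8571) = 0.3095.
n = ((z_{α/2} + z_β)/C)² + 3.
(2.241 + 0.842) / 0.3095 = 3.083 / 0.3095 = 9.961.
n = 9.961² + 3 = 99.23 + 3 = 102.2.
Round up.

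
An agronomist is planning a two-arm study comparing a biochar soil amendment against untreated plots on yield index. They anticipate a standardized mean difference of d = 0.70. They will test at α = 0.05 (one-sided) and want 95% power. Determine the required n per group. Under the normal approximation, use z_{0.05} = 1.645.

For two independent groups with equal n: n = 2·((z_{α} + z_β) / d)².
z_{α} + z_β = 1.645 + 1.645 = 3.290.
n = 2 × (3.290 / 0.70)² = 2 × 4.700² = 2 × 22.09 = 44.2.
Round up to the next whole participant.

n = 45 per group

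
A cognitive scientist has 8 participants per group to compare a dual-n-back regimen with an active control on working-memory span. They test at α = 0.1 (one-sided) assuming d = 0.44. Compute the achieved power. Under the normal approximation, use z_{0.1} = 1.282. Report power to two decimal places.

For two equal groups, power = Φ(d·√(n/2) − z_{α}).
d·√(n/2) = 0.44 × √(8/2) = 0.44 × 2.000 = 0.880.
z_β = 0.880 − 1.282 = -0.402.
Power = Φ(-0.402) = 0.344.

power ≈ 0.34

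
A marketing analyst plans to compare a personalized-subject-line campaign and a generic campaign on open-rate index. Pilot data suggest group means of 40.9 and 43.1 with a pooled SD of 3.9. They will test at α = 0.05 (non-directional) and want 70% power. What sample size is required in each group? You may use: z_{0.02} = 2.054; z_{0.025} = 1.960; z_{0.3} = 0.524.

n = 39 per group

Cohen's d = |M₁ − M₂| / SD_pooled = |40.9 − 43.1| / 3.9 = 2.2 / 3.9 = 0.564.
For two independent groups with equal n: n = 2·((z_{α/2} + z_β) / d)².
z_{α/2} + z_β = 1.960 + 0.524 = 2.484.
n = 2 × (2.484 / 0.564)² = 2 × 4.404² = 2 × 19.40 = 38.8.
Round up to the next whole participant.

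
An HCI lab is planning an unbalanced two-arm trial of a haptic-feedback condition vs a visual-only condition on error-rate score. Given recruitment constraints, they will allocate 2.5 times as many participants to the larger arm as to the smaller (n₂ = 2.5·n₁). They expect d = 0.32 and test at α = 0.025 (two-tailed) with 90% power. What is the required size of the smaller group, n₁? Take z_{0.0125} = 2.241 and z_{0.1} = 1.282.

n₁ = 170

With allocation ratio k = n₂/n₁ = 2.5, Var(x̄₁−x̄₂) = σ²(1/n₁ + 1/(k·n₁)) = σ²·(k+1)/(k·n₁).
So n₁ = (1 + 1/k)·((z_{α/2} + z_β)/d)² = 1.400 × (3.523/0.32)².
n₁ = 1.400 × 121.21 = 169.7.
Round up: n₁ = 170, giving n₂ = 2.5 × 170 = 425.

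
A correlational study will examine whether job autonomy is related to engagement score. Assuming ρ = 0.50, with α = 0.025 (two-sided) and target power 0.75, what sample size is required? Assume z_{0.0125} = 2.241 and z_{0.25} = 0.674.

n = 32

Fisher's z: C = ½·ln((1+r)/(1−r)) = ½·ln(3.0000) = 0.5493.
n = ((z_{α/2} + z_β)/C)² + 3.
(2.241 + 0.674) / 0.5493 = 2.915 / 0.5493 = 5.307.
n = 5.307² + 3 = 28.16 + 3 = 31.2.
Round up.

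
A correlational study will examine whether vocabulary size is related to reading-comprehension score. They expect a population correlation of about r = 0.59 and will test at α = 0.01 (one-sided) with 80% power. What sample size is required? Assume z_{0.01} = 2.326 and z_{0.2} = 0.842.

n = 25

Fisher's z: C = ½·ln((1+r)/(1−r)) = ½·ln(3.8780) = 0.6777.
n = ((z_{α} + z_β)/C)² + 3.
(2.326 + 0.842) / 0.6777 = 3.168 / 0.6777 = 4.675.
n = 4.675² + 3 = 21.85 + 3 = 24.9.
Round up.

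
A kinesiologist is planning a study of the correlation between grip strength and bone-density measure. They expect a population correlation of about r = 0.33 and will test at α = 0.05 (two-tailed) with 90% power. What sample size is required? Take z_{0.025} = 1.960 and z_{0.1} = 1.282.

Fisher's z: C = ½·ln((1+r)/(1−r)) = ½·ln(1.9851) = 0.3428.
n = ((z_{α/2} + z_β)/C)² + 3.
(1.960 + 1.282) / 0.3428 = 3.242 / 0.3428 = 9.457.
n = 9.457² + 3 = 89.44 + 3 = 92.4.
Round up.

n = 93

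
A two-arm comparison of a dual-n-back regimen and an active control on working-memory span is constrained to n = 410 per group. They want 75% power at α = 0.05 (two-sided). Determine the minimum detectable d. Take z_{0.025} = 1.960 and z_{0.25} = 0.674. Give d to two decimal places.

d_min ≈ 0.18

For two independent groups of n = 410 each: d_min = (z_{α/2} + z_β)·√(2/n).
z-sum = 1.960 + 0.674 = 2.634.
d_min = 2.634 × √(2/410) = 2.634 × 0.0698 = 0.184.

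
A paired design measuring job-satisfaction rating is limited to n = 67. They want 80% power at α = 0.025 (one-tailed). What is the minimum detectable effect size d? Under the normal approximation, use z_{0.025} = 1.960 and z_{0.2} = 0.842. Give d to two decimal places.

d_min ≈ 0.34

For a single sample (or paired design) of n = 67: d_min = (z_{α} + z_β)/√n.
z-sum = 1.960 + 0.842 = 2.802.
d_min = 2.802 / √67 = 2.802 / 8.185 = 0.342.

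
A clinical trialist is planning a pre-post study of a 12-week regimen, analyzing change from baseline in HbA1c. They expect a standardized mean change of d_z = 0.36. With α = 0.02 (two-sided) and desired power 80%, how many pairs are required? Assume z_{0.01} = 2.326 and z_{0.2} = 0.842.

For a paired (one-sample on differences) test: n = ((z_{α/2} + z_β) / d)².
z_{α/2} + z_β = 2.326 + 0.842 = 3.168.
n = (3.168 / 0.36)² = 8.800² = 77.44.
Round up.

n = 78 pairs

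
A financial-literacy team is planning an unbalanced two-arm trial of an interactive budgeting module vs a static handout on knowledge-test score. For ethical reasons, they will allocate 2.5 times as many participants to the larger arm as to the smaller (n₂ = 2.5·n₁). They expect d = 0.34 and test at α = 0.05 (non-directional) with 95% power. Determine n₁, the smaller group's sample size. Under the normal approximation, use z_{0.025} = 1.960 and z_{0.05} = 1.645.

With allocation ratio k = n₂/n₁ = 2.5, Var(x̄₁−x̄₂) = σ²(1/n₁ + 1/(k·n₁)) = σ²·(k+1)/(k·n₁).
So n₁ = (1 + 1/k)·((z_{α/2} + z_β)/d)² = 1.400 × (3.605/0.34)².
n₁ = 1.400 × 112.42 = 157.4.
Round up: n₁ = 158, giving n₂ = 2.5 × 158 = 395.

n₁ = 158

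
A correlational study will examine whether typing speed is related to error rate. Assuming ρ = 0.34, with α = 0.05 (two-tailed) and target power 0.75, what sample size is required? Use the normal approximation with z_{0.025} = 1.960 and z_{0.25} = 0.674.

n = 59

Fisher's z: C = ½·ln((1+r)/(1−r)) = ½·ln(2.0303) = 0.3541.
n = ((z_{α/2} + z_β)/C)² + 3.
(1.960 + 0.674) / 0.3541 = 2.634 / 0.3541 = 7.439.
n = 7.439² + 3 = 55.33 + 3 = 58.3.
Round up.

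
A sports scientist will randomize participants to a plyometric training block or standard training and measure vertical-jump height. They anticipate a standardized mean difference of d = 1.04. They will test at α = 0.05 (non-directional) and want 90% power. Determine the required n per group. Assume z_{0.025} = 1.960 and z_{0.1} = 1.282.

For two independent groups with equal n: n = 2·((z_{α/2} + z_β) / d)².
z_{α/2} + z_β = 1.960 + 1.282 = 3.242.
n = 2 × (3.242 / 1.04)² = 2 × 3.117² = 2 × 9.72 = 19.4.
Round up to the next whole participant.

n = 20 per group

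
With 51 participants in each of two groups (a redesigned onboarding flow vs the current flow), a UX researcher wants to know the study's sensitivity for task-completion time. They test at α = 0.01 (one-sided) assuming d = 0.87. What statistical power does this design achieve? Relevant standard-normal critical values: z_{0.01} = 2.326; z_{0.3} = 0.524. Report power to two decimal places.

power ≈ 0.98

For two equal groups, power = Φ(d·√(n/2) − z_{α}).
d·√(n/2) = 0.87 × √(51/2) = 0.87 × 5.050 = 4.393.
z_β = 4.393 − 2.326 = 2.067.
Power = Φ(2.067) = 0.981.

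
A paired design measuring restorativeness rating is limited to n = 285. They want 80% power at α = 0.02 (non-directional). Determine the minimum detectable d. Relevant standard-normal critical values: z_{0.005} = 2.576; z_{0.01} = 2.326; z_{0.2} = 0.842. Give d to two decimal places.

For a single sample (or paired design) of n = 285: d_min = (z_{α/2} + z_β)/√n.
z-sum = 2.326 + 0.842 = 3.168.
d_min = 3.168 / √285 = 3.168 / 16.882 = 0.188.

d_min ≈ 0.19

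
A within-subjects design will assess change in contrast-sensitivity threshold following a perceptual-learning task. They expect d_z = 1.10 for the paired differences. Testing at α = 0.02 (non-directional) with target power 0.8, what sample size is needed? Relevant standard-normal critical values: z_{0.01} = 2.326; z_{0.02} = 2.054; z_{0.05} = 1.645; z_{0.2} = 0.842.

For a paired (one-sample on differences) test: n = ((z_{α/2} + z_β) / d)².
z_{α/2} + z_β = 2.326 + 0.842 = 3.168.
n = (3.168 / 1.10)² = 2.880² = 8.29.
Round up.

n = 9 pairs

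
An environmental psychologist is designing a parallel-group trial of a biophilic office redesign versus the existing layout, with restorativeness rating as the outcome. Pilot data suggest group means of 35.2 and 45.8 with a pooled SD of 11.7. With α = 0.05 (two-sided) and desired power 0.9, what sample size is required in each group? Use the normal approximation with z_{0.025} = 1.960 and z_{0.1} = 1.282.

n = 26 per group

Cohen's d = |M₁ − M₂| / SD_pooled = |35.2 − 45.8| / 11.7 = 10.6 / 11.7 = 0.906.
For two independent groups with equal n: n = 2·((z_{α/2} + z_β) / d)².
z_{α/2} + z_β = 1.960 + 1.282 = 3.242.
n = 2 × (3.242 / 0.906)² = 2 × 3.578² = 2 × 12.80 = 25.6.
Round up to the next whole participant.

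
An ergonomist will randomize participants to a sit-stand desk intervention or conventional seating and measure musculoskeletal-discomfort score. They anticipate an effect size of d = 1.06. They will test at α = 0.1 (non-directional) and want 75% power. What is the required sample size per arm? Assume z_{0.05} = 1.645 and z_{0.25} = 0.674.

For two independent groups with equal n: n = 2·((z_{α/2} + z_β) / d)².
z_{α/2} + z_β = 1.645 + 0.674 = 2.319.
n = 2 × (2.319 / 1.06)² = 2 × 2.188² = 2 × 4.79 = 9.6.
Round up to the next whole participant.

n = 10 per group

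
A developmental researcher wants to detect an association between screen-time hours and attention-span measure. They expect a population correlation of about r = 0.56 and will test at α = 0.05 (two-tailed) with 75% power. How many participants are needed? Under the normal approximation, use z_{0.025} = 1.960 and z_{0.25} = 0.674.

Fisher's z: C = ½·ln((1+r)/(1−r)) = ½·ln(3.5455) = 0.6328.
n = ((z_{α/2} + z_β)/C)² + 3.
(1.960 + 0.674) / 0.6328 = 2.634 / 0.6328 = 4.162.
n = 4.162² + 3 = 17.33 + 3 = 20.3.
Round up.

n = 21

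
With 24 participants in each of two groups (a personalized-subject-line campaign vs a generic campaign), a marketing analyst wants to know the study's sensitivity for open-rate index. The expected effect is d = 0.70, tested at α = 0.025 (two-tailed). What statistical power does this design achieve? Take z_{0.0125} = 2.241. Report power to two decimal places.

power ≈ 0.57

For two equal groups, power = Φ(d·√(n/2) − z_{α/2}).
d·√(n/2) = 0.70 × √(24/2) = 0.70 × 3.464 = 2.425.
z_β = 2.425 − 2.241 = 0.184.
Power = Φ(0.184) = 0.573.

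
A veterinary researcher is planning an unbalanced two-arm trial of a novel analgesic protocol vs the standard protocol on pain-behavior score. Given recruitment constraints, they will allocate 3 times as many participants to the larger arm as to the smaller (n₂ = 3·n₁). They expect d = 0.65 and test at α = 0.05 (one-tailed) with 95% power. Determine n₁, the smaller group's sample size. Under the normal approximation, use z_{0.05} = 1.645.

n₁ = 35

With allocation ratio k = n₂/n₁ = 3, Var(x̄₁−x̄₂) = σ²(1/n₁ + 1/(k·n₁)) = σ²·(k+1)/(k·n₁).
So n₁ = (1 + 1/k)·((z_{α} + z_β)/d)² = 1.333 × (3.290/0.65)².
n₁ = 1.333 × 25.62 = 34.2.
Round up: n₁ = 35, giving n₂ = 3 × 35 = 105.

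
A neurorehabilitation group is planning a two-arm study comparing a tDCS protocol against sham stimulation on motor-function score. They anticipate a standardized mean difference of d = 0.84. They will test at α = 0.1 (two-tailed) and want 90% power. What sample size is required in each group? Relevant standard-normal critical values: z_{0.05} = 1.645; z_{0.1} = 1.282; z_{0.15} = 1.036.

For two independent groups with equal n: n = 2·((z_{α/2} + z_β) / d)².
z_{α/2} + z_β = 1.645 + 1.282 = 2.927.
n = 2 × (2.927 / 0.84)² = 2 × 3.485² = 2 × 12.14 = 24.3.
Round up to the next whole participant.

n = 25 per group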